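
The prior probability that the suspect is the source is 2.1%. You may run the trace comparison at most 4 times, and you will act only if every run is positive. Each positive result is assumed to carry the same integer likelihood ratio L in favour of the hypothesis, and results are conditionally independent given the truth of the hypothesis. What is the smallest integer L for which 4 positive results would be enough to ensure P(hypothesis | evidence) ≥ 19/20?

6

Prior odds = 0.021/0.979 = 21/979.
Target odds = 0.95/0.05 = 19.
Need L⁴ ≥ 19 ÷ (21/979) = 18601/21.
5⁴ = 625 < 18601/21 ≤ 1296 = 6⁴, so L = 6.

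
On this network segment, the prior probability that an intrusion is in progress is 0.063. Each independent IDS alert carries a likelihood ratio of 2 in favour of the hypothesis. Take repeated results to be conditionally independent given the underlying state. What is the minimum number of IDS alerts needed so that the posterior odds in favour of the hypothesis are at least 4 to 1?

6

Prior odds: 0.063 ÷ 0.937 = 63/937.
Likelihood ratio per IDS alert = 2.
Target odds = 4.
Need (63/937) × 2ⁿ ≥ 4, i.e. 2ⁿ ≥ 3748/63.
2⁵ = 32 falls short of 3748/63 but 2⁶ = 64 reaches it, so n = 6.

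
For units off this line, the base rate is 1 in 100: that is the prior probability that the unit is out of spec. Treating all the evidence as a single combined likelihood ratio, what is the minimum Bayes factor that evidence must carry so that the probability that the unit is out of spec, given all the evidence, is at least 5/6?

Prior odds = 0.01/0.99 = 1/99.
Target odds = (5/6)/(1/6) = 5.
Required Bayes factor = 5 ÷ (1/99) = 495.

495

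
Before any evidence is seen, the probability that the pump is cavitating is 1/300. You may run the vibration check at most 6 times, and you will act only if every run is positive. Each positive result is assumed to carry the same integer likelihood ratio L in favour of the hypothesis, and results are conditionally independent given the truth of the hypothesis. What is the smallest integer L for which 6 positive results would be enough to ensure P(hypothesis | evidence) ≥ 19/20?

5

Prior odds = (1/300)/(299/300) = 1/299.
Target odds = 0.95/0.05 = 19.
Need L⁶ ≥ 19 ÷ (1/299) = 5681.
4⁶ = 4096 < 5681 ≤ 15625 = 5⁶, so L = 5.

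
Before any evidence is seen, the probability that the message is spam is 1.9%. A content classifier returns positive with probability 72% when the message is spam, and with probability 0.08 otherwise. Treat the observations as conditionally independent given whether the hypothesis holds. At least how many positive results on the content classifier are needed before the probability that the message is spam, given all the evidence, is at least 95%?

4

Prior odds: 0.019 ÷ 0.981 = 19/981.
Likelihood ratio of a positive result = 0.72/0.08 = 9.
Target odds: 0.95 ÷ 0.05 = 19.
Require 9ⁿ ≥ 19 ÷ (19/981) = 981.
9³ = 729 falls short of 981 but 9⁴ = 6561 reaches it, so n = 4.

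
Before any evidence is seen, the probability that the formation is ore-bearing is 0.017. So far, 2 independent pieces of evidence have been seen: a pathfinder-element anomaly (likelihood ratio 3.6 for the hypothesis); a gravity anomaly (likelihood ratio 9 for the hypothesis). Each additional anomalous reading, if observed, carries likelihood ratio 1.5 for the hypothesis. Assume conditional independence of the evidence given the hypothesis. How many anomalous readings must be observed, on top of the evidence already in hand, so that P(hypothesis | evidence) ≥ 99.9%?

Prior odds = 0.017/0.983 = 17/983.
Combined Bayes factor of the evidence already in hand = 3.6 × 9 = 32.4.
Odds after that evidence = (17/983) × 32.4 = 2754/4915.
Target odds = 0.999/0.001 = 999.
Need 1.5ⁿ ≥ 999 ÷ (2754/4915) = 181855/102.
1.5¹⁸ = 387420489/262144 falls short of 181855/102 but 1.5¹⁹ ≈2216.84 reaches it, so n = 19.

19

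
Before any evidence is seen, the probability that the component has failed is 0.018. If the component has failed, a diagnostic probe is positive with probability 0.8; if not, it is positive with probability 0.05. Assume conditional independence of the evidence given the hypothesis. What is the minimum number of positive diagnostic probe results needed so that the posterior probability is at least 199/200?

4

Prior odds = 0.018/0.982 = 9/491.
Likelihood ratio of a positive = 0.8/0.05 = 16.
Target posterior odds = 0.995/0.005 = 199.
Require 16ⁿ ≥ 199 ÷ (9/491) = 97709/9.
16³ = 4096 falls short of 97709/9 but 16⁴ = 65536 reaches it, so n = 4.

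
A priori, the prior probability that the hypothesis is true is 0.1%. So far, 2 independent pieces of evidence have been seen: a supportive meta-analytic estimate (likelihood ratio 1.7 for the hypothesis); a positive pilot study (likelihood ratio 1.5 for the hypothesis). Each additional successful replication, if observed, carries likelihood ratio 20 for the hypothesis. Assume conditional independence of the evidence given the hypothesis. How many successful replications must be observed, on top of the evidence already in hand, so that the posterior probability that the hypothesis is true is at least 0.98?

Prior odds = 0.001/0.999 = 1/999.
Combined Bayes factor of the evidence already in hand = 1.7 × 1.5 = 2.55.
Odds after that evidence = (1/999) × 2.55 = 17/6660.
Target odds = 0.98/0.02 = 49.
Need 20ⁿ ≥ 49 ÷ (17/6660) = 326340/17.
20³ = 8000 falls short of 326340/17 but 20⁴ = 160000 reaches it, so n = 4.

4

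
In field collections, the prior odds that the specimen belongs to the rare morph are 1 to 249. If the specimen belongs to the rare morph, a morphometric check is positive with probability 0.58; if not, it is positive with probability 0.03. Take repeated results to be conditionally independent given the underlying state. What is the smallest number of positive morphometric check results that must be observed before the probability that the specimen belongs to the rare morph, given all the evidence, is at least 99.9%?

5

Prior odds = 1/249.
Likelihood ratio of a positive = 0.58/0.03 = 58/3.
Target posterior odds = 0.999/0.001 = 999.
Need (1/249) × (58/3)ⁿ ≥ 999, i.e. (58/3)ⁿ ≥ 248751.
(58/3)⁴ = 11316496/81 falls short of 248751 but (58/3)⁵ = 656356768/243 reaches it, so n = 5.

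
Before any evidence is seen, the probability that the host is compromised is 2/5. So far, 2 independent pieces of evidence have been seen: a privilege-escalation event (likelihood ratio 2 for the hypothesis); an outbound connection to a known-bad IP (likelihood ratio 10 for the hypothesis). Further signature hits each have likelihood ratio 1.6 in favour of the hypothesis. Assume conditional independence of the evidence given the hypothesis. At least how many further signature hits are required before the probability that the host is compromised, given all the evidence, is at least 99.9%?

10

Prior odds = 0.4/0.6 = 2/3.
Combined Bayes factor of the evidence already in hand = 2 × 10 = 20.
Odds after that evidence = (2/3) × 20 = 40/3.
Target odds = 0.999/0.001 = 999.
Need 1.6ⁿ ≥ 999 ÷ (40/3) = 74.925.
1.6⁹ = 134217728/1953125 falls short of 74.925 but 1.6¹⁰ ≈109.951 reaches it, so n = 10.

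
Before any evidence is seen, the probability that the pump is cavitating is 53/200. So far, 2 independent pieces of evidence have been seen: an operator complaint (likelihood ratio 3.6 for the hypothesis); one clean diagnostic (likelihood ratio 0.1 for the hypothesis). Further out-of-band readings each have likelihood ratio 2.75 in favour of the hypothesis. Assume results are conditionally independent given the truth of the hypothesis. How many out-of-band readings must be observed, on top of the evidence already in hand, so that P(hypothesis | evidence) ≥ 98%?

Prior odds = 0.265/0.735 = 53/147.
Combined Bayes factor of the evidence already in hand = 3.6 × 0.1 = 0.36.
Odds after that evidence = (53/147) × 0.36 = 159/1225.
Target odds = 0.98/0.02 = 49.
Need 2.75ⁿ ≥ 49 ÷ (159/1225) = 60025/159.
2.75⁵ = 161051/1024 falls short of 60025/159 but 2.75⁶ = 1771561/4096 reaches it, so n = 6.

6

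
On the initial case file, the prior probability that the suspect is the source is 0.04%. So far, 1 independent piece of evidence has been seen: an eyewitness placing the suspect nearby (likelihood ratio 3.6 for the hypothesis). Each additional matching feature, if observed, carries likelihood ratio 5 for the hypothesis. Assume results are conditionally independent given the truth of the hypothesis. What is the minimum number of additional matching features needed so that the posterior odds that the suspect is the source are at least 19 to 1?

6

Prior odds = 0.0004/0.9996 = 1/2499.
Bayes factor of the evidence already in hand = 3.6.
Odds after that evidence = (1/2499) × 3.6 = 6/4165.
Target odds = 19.
Need 5ⁿ ≥ 19 ÷ (6/4165) = 79135/6.
5⁵ = 3125 falls short of 79135/6 but 5⁶ = 15625 reaches it, so n = 6.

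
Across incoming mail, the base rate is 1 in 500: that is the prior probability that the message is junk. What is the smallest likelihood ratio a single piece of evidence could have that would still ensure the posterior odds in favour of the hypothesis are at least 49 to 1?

Prior odds = 0.002/0.998 = 1/499.
Target odds = 49.
Required Bayes factor = 49 ÷ (1/499) = 24451.

24451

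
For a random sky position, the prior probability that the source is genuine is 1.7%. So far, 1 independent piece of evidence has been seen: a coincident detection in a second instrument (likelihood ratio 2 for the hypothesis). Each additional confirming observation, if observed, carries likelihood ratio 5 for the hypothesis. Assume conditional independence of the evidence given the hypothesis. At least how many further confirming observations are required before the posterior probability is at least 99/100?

5

Prior odds = 0.017/0.983 = 17/983.
Bayes factor of the evidence already in hand = 2.
Odds after that evidence = (17/983) × 2 = 34/983.
Target odds = 0.99/0.01 = 99.
Need 5ⁿ ≥ 99 ÷ (34/983) = 97317/34.
5⁴ = 625 falls short of 97317/34 but 5⁵ = 3125 reaches it, so n = 5.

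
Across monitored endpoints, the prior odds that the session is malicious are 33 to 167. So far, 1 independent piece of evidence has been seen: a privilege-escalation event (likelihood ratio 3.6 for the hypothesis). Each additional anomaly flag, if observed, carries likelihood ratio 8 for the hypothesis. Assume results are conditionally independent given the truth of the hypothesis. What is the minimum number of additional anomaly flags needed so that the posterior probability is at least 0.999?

Prior odds = 33/167.
Bayes factor of the evidence already in hand = 3.6.
Odds after that evidence = (33/167) × 3.6 = 594/835.
Target odds = 0.999/0.001 = 999.
Need 8ⁿ ≥ 999 ÷ (594/835) = 30895/22.
8³ = 512 falls short of 30895/22 but 8⁴ = 4096 reaches it, so n = 4.

4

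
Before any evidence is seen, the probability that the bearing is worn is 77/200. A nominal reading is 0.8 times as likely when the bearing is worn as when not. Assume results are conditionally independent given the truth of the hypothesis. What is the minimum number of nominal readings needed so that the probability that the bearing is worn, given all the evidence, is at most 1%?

19

Prior odds = 0.385/0.615 = 77/123.
Likelihood ratio per nominal reading = 0.8.
Target posterior odds = 0.01/0.99 = 1/99.
Require 0.8ⁿ ≤ 1/99 ÷ (77/123) = 41/2541.
0.8¹⁸ ≈0.0180144 is still above 41/2541 but 0.8¹⁹ ≈0.0144115 is at or below it, so n = 19.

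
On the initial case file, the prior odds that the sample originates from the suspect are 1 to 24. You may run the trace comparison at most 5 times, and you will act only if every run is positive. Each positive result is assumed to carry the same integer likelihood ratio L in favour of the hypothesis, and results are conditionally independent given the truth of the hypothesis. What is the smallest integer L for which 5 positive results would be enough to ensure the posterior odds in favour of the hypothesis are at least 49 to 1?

5

Prior odds = 1/24.
Target odds = 49.
Need L⁵ ≥ 49 ÷ (1/24) = 1176.
4⁵ = 1024 < 1176 ≤ 3125 = 5⁵, so L = 5.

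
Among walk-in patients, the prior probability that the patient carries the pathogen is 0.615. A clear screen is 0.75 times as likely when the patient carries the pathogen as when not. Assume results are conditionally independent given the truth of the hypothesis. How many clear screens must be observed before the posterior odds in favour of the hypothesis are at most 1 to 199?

21

Prior odds: 0.615 ÷ 0.385 = 123/77.
Likelihood ratio per clear screen = 0.75.
Target odds = 1/199.
Require 0.75ⁿ ≤ 1/199 ÷ (123/77) = 77/24477.
0.75²⁰ ≈0.00317121 is still above 77/24477 but 0.75²¹ ≈0.00237841 is at or below it, so n = 21.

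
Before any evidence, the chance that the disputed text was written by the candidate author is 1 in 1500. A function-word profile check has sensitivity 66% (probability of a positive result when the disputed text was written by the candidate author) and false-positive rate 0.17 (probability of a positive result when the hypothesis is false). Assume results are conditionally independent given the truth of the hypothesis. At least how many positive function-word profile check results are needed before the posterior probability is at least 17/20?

Prior odds = (1/1500)/(1499/1500) = 1/1499.
Likelihood ratio of a positive result = 0.66/0.17 = 66/17.
Target odds: 0.85 ÷ 0.15 = 17/3.
Require (66/17)ⁿ ≥ 17/3 ÷ (1/1499) = 25483/3.
(66/17)⁶ ≈3424.29 falls short of 25483/3 but (66/17)⁷ ≈13294.3 reaches it, so n = 7.

7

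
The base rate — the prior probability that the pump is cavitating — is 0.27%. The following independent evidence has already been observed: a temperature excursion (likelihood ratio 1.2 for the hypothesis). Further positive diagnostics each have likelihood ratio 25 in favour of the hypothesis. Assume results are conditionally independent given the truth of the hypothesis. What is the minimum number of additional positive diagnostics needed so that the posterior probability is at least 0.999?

Prior odds = 0.0027/0.9973 = 27/9973.
Bayes factor of the evidence already in hand = 1.2.
Odds after that evidence = (27/9973) × 1.2 = 162/49865.
Target odds = 0.999/0.001 = 999.
Need 25ⁿ ≥ 999 ÷ (162/49865) = 1845005/6.
25³ = 15625 falls short of 1845005/6 but 25⁴ = 390625 reaches it, so n = 4.

4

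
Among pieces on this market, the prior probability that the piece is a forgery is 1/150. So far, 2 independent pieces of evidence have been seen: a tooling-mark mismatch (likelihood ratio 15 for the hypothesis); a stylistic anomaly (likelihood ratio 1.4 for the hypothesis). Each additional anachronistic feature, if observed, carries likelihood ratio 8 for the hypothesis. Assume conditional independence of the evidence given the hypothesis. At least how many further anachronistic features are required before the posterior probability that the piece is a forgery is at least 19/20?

Prior odds = (1/150)/(149/150) = 1/149.
Combined Bayes factor of the evidence already in hand = 15 × 1.4 = 21.
Odds after that evidence = (1/149) × 21 = 21/149.
Target odds = 0.95/0.05 = 19.
Need 8ⁿ ≥ 19 ÷ (21/149) = 2831/21.
8² = 64 falls short of 2831/21 but 8³ = 512 reaches it, so n = 3.

3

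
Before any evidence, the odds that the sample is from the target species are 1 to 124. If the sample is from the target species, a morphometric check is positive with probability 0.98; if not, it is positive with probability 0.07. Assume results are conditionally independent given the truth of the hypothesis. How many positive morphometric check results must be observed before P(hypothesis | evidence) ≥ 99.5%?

4

Prior odds = 1/124.
Likelihood ratio of a positive = 0.98/0.07 = 14.
Target posterior odds = 0.995/0.005 = 199.
Require 14ⁿ ≥ 199 ÷ (1/124) = 24676.
14³ = 2744 falls short of 24676 but 14⁴ = 38416 reaches it, so n = 4.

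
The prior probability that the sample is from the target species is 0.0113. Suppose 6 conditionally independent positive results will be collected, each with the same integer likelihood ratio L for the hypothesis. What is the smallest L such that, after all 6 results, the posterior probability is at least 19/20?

Prior odds = 0.0113/0.9887 = 113/9887.
Target odds = 0.95/0.05 = 19.
Need L⁶ ≥ 19 ÷ (113/9887) = 187853/113.
3⁶ = 729 < 187853/113 ≤ 4096 = 4⁶, so L = 4.

4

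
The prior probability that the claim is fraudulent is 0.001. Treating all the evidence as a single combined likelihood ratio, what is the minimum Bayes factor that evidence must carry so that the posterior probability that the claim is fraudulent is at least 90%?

Prior odds = 0.001/0.999 = 1/999.
Target odds = 0.9/0.1 = 9.
Required Bayes factor = 9 ÷ (1/999) = 8991.

8991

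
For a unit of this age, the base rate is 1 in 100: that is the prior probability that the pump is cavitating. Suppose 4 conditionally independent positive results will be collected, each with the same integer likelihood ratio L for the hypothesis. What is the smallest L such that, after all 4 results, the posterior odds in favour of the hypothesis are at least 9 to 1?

6

Prior odds = 0.01/0.99 = 1/99.
Target odds = 9.
Need L⁴ ≥ 9 ÷ (1/99) = 891.
5⁴ = 625 < 891 ≤ 1296 = 6⁴, so L = 6.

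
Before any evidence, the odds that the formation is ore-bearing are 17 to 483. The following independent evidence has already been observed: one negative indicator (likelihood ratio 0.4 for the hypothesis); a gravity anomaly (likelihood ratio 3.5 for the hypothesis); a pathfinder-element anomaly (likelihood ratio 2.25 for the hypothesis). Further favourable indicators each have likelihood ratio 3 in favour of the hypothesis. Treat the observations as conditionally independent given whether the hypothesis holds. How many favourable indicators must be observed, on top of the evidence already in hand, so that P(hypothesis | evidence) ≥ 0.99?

7

Prior odds = 17/483.
Combined Bayes factor of the evidence already in hand = 0.4 × 3.5 × 2.25 = 3.15.
Odds after that evidence = (17/483) × 3.15 = 51/460.
Target odds = 0.99/0.01 = 99.
Need 3ⁿ ≥ 99 ÷ (51/460) = 15180/17.
3⁶ = 729 falls short of 15180/17 but 3⁷ = 2187 reaches it, so n = 7.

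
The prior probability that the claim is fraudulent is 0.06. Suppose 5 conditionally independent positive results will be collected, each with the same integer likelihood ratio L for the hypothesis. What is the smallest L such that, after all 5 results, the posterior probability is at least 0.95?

Prior odds = 0.06/0.94 = 3/47.
Target odds = 0.95/0.05 = 19.
Need L⁵ ≥ 19 ÷ (3/47) = 893/3.
3⁵ = 243 < 893/3 ≤ 1024 = 4⁵, so L = 4.

4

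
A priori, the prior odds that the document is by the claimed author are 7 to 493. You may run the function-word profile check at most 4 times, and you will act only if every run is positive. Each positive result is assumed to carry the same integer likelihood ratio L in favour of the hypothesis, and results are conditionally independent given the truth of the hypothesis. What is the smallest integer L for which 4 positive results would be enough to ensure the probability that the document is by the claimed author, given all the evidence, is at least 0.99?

10

Prior odds = 7/493.
Target odds = 0.99/0.01 = 99.
Need L⁴ ≥ 99 ÷ (7/493) = 48807/7.
9⁴ = 6561 < 48807/7 ≤ 10000 = 10⁴, so L = 10.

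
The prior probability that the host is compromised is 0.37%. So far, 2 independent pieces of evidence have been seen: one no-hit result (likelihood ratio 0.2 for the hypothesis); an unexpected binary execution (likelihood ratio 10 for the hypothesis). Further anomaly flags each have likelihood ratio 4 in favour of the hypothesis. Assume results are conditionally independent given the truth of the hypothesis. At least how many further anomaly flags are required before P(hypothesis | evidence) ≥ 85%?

Prior odds = 0.0037/0.9963 = 37/9963.
Combined Bayes factor of the evidence already in hand = 0.2 × 10 = 2.
Odds after that evidence = (37/9963) × 2 = 74/9963.
Target odds = 0.85/0.15 = 17/3.
Need 4ⁿ ≥ 17/3 ÷ (74/9963) = 56457/74.
4⁴ = 256 falls short of 56457/74 but 4⁵ = 1024 reaches it, so n = 5.

5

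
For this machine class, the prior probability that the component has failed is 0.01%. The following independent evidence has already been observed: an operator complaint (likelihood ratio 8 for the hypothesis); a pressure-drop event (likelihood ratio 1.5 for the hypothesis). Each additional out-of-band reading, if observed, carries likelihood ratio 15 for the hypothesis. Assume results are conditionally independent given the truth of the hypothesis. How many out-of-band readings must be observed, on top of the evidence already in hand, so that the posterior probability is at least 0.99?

Prior odds = 0.0001/0.9999 = 1/9999.
Combined Bayes factor of the evidence already in hand = 8 × 1.5 = 12.
Odds after that evidence = (1/9999) × 12 = 4/3333.
Target odds = 0.99/0.01 = 99.
Need 15ⁿ ≥ 99 ÷ (4/3333) = 82491.75.
15⁴ = 50625 falls short of 82491.75 but 15⁵ = 759375 reaches it, so n = 5.

5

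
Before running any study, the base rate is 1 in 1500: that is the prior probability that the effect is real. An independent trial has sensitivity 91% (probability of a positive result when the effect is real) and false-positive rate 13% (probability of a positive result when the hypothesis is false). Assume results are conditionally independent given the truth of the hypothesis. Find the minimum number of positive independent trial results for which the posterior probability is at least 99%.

Prior odds = (1/1500)/(1499/1500) = 1/1499.
Likelihood ratio of a positive result = 0.91/0.13 = 7.
Target odds: 0.99 ÷ 0.01 = 99.
Require 7ⁿ ≥ 99 ÷ (1/1499) = 148401.
7⁶ = 117649 falls short of 148401 but 7⁷ = 823543 reaches it, so n = 7.

7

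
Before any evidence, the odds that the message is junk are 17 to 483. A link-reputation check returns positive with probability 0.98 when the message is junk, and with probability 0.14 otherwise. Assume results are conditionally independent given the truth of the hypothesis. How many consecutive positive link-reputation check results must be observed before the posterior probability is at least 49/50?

4

Prior odds = 17/483.
Likelihood ratio of a positive result = 0.98/0.14 = 7.
Target posterior odds = 0.98/0.02 = 49.
Need (17/483) × 7ⁿ ≥ 49, i.e. 7ⁿ ≥ 23667/17.
7³ = 343 falls short of 23667/17 but 7⁴ = 2401 reaches it, so n = 4.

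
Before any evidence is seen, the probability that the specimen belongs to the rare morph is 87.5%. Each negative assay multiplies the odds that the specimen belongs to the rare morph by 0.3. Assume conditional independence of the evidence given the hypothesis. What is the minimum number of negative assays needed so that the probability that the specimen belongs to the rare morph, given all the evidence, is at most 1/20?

Prior odds = 0.875/0.125 = 7.
Likelihood ratio per negative assay = 0.3.
Target odds: 0.05 ÷ 0.95 = 1/19.
Require 0.3ⁿ ≤ 1/19 ÷ 7 = 1/133.
0.3⁴ = 0.0081 is still above 1/133 but 0.3⁵ = 243/100000 is at or below it, so n = 5.

5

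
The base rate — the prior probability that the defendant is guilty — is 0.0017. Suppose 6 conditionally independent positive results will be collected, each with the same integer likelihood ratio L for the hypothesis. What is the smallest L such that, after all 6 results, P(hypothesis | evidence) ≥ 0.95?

5

Prior odds = 0.0017/0.9983 = 17/9983.
Target odds = 0.95/0.05 = 19.
Need L⁶ ≥ 19 ÷ (17/9983) = 189677/17.
4⁶ = 4096 < 189677/17 ≤ 15625 = 5⁶, so L = 5.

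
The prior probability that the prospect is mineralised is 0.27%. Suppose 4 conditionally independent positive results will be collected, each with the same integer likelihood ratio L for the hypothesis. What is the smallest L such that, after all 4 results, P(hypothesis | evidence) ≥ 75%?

6

Prior odds = 0.0027/0.9973 = 27/9973.
Target odds = 0.75/0.25 = 3.
Need L⁴ ≥ 3 ÷ (27/9973) = 9973/9.
5⁴ = 625 < 9973/9 ≤ 1296 = 6⁴, so L = 6.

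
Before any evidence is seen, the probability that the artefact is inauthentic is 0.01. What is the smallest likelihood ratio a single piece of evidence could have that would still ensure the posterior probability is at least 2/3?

198

Prior odds = 0.01/0.99 = 1/99.
Target odds = (2/3)/(1/3) = 2.
Required Bayes factor = 2 ÷ (1/99) = 198.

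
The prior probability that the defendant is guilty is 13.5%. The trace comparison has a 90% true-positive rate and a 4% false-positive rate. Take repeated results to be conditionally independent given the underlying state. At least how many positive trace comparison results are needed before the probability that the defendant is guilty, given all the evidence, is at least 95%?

2

Prior odds: 0.135 ÷ 0.865 = 27/173.
Likelihood ratio of a positive result = 0.9/0.04 = 22.5.
Target odds: 0.95 ÷ 0.05 = 19.
Require 22.5ⁿ ≥ 19 ÷ (27/173) = 3287/27.
22.5¹ = 22.5 falls short of 3287/27 but 22.5² = 506.25 reaches it, so n = 2.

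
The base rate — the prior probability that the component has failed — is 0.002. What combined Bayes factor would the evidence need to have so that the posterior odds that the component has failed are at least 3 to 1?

Prior odds = 0.002/0.998 = 1/499.
Target odds = 3.
Required Bayes factor = 3 ÷ (1/499) = 1497.

1497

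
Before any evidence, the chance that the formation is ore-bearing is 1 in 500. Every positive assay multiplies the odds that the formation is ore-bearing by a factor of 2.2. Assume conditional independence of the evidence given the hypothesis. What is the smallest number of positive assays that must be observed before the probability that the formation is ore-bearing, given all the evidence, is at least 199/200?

Prior odds: 0.002 ÷ 0.998 = 1/499.
Likelihood ratio per positive assay = 2.2.
Target posterior odds = 0.995/0.005 = 199.
Require 2.2ⁿ ≥ 199 ÷ (1/499) = 99301.
2.2¹⁴ ≈62218.2 falls short of 99301 but 2.2¹⁵ ≈136880 reaches it, so n = 15.

15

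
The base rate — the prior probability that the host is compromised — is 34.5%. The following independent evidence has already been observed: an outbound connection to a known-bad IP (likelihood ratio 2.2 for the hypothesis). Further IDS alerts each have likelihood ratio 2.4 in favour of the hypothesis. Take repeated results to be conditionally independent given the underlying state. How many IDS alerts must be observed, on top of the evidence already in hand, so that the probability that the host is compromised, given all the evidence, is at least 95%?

4

Prior odds = 0.345/0.655 = 69/131.
Bayes factor of the evidence already in hand = 2.2.
Odds after that evidence = (69/131) × 2.2 = 759/655.
Target odds = 0.95/0.05 = 19.
Need 2.4ⁿ ≥ 19 ÷ (759/655) = 12445/759.
2.4³ = 13.824 falls short of 12445/759 but 2.4⁴ = 33.1776 reaches it, so n = 4.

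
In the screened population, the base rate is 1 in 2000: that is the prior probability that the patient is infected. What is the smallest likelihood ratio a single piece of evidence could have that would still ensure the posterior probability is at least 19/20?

Prior odds = 0.0005/0.9995 = 1/1999.
Target odds = 0.95/0.05 = 19.
Required Bayes factor = 19 ÷ (1/1999) = 37981.

37981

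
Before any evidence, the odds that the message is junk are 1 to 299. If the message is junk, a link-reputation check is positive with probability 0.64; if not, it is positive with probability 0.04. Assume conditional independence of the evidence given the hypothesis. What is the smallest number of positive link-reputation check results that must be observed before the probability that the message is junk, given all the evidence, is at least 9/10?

3

Prior odds = 1/299.
Likelihood ratio of a positive = 0.64/0.04 = 16.
Target posterior odds = 0.9/0.1 = 9.
Require 16ⁿ ≥ 9 ÷ (1/299) = 2691.
16² = 256 falls short of 2691 but 16³ = 4096 reaches it, so n = 3.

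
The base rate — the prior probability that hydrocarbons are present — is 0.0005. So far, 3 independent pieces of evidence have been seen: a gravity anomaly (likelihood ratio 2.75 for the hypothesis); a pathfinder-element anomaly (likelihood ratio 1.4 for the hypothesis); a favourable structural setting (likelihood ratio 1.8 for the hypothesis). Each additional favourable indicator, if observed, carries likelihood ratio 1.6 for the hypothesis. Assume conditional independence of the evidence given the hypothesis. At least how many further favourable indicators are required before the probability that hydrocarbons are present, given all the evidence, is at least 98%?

Prior odds = 0.0005/0.9995 = 1/1999.
Combined Bayes factor of the evidence already in hand = 2.75 × 1.4 × 1.8 = 6.93.
Odds after that evidence = (1/1999) × 6.93 = 693/199900.
Target odds = 0.98/0.02 = 49.
Need 1.6ⁿ ≥ 49 ÷ (693/199900) = 1399300/99.
1.6²⁰ ≈12089.3 falls short of 1399300/99 but 1.6²¹ ≈19342.8 reaches it, so n = 21.

21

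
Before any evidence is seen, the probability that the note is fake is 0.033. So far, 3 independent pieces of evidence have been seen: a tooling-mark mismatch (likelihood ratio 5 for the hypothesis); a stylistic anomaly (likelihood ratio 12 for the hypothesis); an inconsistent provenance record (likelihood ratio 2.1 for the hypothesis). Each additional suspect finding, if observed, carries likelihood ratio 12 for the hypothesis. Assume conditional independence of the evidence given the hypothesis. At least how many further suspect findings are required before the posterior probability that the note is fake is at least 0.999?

Prior odds = 0.033/0.967 = 33/967.
Combined Bayes factor of the evidence already in hand = 5 × 12 × 2.1 = 126.
Odds after that evidence = (33/967) × 126 = 4158/967.
Target odds = 0.999/0.001 = 999.
Need 12ⁿ ≥ 999 ÷ (4158/967) = 35779/154.
12² = 144 falls short of 35779/154 but 12³ = 1728 reaches it, so n = 3.

3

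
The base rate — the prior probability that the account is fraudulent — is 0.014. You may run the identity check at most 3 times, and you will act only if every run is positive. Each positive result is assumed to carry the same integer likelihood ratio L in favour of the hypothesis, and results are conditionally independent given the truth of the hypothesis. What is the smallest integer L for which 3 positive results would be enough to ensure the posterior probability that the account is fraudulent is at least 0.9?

Prior odds = 0.014/0.986 = 7/493.
Target odds = 0.9/0.1 = 9.
Need L³ ≥ 9 ÷ (7/493) = 4437/7.
8³ = 512 < 4437/7 ≤ 729 = 9³, so L = 9.

9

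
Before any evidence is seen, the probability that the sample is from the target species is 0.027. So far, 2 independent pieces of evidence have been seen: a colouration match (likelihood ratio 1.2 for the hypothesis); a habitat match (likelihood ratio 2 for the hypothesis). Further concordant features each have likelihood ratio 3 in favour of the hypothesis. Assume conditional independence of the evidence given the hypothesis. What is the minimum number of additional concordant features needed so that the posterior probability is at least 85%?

Prior odds = 0.027/0.973 = 27/973.
Combined Bayes factor of the evidence already in hand = 1.2 × 2 = 2.4.
Odds after that evidence = (27/973) × 2.4 = 324/4865.
Target odds = 0.85/0.15 = 17/3.
Need 3ⁿ ≥ 17/3 ÷ (324/4865) = 82705/972.
3⁴ = 81 falls short of 82705/972 but 3⁵ = 243 reaches it, so n = 5.

5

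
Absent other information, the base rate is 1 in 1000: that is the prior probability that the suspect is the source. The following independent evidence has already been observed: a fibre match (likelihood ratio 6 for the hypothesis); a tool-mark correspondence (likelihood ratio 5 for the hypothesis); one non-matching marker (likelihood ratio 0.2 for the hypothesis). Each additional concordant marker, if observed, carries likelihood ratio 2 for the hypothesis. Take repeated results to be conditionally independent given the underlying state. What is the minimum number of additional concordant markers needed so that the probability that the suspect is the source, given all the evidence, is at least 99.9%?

18

Prior odds = 0.001/0.999 = 1/999.
Combined Bayes factor of the evidence already in hand = 6 × 5 × 0.2 = 6.
Odds after that evidence = (1/999) × 6 = 2/333.
Target odds = 0.999/0.001 = 999.
Need 2ⁿ ≥ 999 ÷ (2/333) = 166333.5.
2¹⁷ = 131072 falls short of 166333.5 but 2¹⁸ = 262144 reaches it, so n = 18.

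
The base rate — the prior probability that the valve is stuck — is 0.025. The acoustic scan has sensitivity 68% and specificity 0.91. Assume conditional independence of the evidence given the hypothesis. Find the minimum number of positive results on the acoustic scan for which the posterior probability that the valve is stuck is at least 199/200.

Prior odds: 0.025 ÷ 0.975 = 1/39.
False-positive rate = 1 − 0.91 = 0.09; likelihood ratio of a positive = 0.68/0.09 = 68/9.
Target odds: 0.995 ÷ 0.005 = 199.
Require (68/9)ⁿ ≥ 199 ÷ (1/39) = 7761.
(68/9)⁴ = 21381376/6561 falls short of 7761 but (68/9)⁵ ≈24622.5 reaches it, so n = 5.

5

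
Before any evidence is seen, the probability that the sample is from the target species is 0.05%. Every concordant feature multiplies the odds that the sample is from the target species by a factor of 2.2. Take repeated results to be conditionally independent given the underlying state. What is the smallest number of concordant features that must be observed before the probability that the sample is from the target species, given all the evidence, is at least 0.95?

Prior odds: 0.0005 ÷ 0.9995 = 1/1999.
Likelihood ratio per concordant feature = 2.2.
Target odds: 0.95 ÷ 0.05 = 19.
Need (1/1999) × 2.2ⁿ ≥ 19, i.e. 2.2ⁿ ≥ 37981.
2.2¹³ ≈28281 falls short of 37981 but 2.2¹⁴ ≈62218.2 reaches it, so n = 14.

14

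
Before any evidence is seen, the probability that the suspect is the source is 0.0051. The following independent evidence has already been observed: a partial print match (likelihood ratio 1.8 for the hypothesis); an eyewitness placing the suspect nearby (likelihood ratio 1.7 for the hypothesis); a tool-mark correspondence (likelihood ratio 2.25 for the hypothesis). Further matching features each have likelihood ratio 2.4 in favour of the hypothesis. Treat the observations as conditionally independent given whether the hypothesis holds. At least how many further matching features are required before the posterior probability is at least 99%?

Prior odds = 0.0051/0.9949 = 51/9949.
Combined Bayes factor of the evidence already in hand = 1.8 × 1.7 × 2.25 = 6.885.
Odds after that evidence = (51/9949) × 6.885 = 70227/1989800.
Target odds = 0.99/0.01 = 99.
Need 2.4ⁿ ≥ 99 ÷ (70227/1989800) = 21887800/7803.
2.4⁹ ≈2641.81 falls short of 21887800/7803 but 2.4¹⁰ ≈6340.34 reaches it, so n = 10.

10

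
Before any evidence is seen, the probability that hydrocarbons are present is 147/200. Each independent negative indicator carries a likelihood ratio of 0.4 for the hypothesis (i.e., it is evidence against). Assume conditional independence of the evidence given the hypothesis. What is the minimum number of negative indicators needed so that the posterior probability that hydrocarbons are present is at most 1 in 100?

Prior odds: 0.735 ÷ 0.265 = 147/53.
Likelihood ratio per negative indicator = 0.4.
Target posterior odds = 0.01/0.99 = 1/99.
Need (147/53) × 0.4ⁿ ≤ 1/99, i.e. 0.4ⁿ ≤ 53/14553.
0.4⁶ = 64/15625 is still above 53/14553 but 0.4⁷ = 128/78125 is at or below it, so n = 7.

7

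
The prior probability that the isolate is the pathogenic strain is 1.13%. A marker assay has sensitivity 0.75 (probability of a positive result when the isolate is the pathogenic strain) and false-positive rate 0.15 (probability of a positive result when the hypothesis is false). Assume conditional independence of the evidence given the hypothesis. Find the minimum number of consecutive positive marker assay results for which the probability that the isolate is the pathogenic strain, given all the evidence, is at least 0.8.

Prior odds = 0.0113/0.9887 = 113/9887.
Likelihood ratio of a positive result = 0.75/0.15 = 5.
Target odds: 0.8 ÷ 0.2 = 4.
Need (113/9887) × 5ⁿ ≥ 4, i.e. 5ⁿ ≥ 39548/113.
5³ = 125 falls short of 39548/113 but 5⁴ = 625 reaches it, so n = 4.

4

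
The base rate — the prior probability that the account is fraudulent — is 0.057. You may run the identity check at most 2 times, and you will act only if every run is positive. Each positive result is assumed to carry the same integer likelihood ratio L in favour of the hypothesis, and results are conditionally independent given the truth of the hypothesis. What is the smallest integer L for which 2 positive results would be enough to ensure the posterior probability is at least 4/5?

Prior odds = 0.057/0.943 = 57/943.
Target odds = 0.8/0.2 = 4.
Need L² ≥ 4 ÷ (57/943) = 3772/57.
8² = 64 < 3772/57 ≤ 81 = 9², so L = 9.

9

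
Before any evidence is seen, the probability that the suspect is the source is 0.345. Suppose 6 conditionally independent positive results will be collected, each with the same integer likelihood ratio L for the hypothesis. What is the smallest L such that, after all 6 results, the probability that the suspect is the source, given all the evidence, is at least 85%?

Prior odds = 0.345/0.655 = 69/131.
Target odds = 0.85/0.15 = 17/3.
Need L⁶ ≥ 17/3 ÷ (69/131) = 2227/207.
1⁶ = 1 < 2227/207 ≤ 64 = 2⁶, so L = 2.

2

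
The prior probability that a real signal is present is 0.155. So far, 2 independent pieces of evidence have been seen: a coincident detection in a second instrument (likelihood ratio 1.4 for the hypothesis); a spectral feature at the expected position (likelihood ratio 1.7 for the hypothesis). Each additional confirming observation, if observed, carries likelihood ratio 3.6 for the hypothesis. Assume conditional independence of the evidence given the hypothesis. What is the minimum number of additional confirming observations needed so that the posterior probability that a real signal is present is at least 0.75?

Prior odds = 0.155/0.845 = 31/169.
Combined Bayes factor of the evidence already in hand = 1.4 × 1.7 = 2.38.
Odds after that evidence = (31/169) × 2.38 = 3689/8450.
Target odds = 0.75/0.25 = 3.
Need 3.6ⁿ ≥ 3 ÷ (3689/8450) = 25350/3689.
3.6¹ = 3.6 falls short of 25350/3689 but 3.6² = 12.96 reaches it, so n = 2.

2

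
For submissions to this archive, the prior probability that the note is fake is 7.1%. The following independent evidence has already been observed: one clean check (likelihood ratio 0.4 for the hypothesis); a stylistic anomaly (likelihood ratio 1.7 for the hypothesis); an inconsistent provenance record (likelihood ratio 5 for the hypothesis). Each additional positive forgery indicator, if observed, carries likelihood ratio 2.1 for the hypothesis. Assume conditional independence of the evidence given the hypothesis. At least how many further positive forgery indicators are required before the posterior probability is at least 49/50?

8

Prior odds = 0.071/0.929 = 71/929.
Combined Bayes factor of the evidence already in hand = 0.4 × 1.7 × 5 = 3.4.
Odds after that evidence = (71/929) × 3.4 = 1207/4645.
Target odds = 0.98/0.02 = 49.
Need 2.1ⁿ ≥ 49 ÷ (1207/4645) = 227605/1207.
2.1⁷ ≈180.109 falls short of 227605/1207 but 2.1⁸ ≈378.229 reaches it, so n = 8.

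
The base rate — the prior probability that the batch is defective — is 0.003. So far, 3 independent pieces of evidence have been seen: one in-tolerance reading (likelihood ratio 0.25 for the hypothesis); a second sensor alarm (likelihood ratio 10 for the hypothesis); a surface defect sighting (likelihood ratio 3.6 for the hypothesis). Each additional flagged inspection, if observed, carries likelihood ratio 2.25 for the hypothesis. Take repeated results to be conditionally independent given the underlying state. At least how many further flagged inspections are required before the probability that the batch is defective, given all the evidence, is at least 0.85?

7

Prior odds = 0.003/0.997 = 3/997.
Combined Bayes factor of the evidence already in hand = 0.25 × 10 × 3.6 = 9.
Odds after that evidence = (3/997) × 9 = 27/997.
Target odds = 0.85/0.15 = 17/3.
Need 2.25ⁿ ≥ 17/3 ÷ (27/997) = 16949/81.
2.25⁶ = 531441/4096 falls short of 16949/81 but 2.25⁷ = 4782969/16384 reaches it, so n = 7.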